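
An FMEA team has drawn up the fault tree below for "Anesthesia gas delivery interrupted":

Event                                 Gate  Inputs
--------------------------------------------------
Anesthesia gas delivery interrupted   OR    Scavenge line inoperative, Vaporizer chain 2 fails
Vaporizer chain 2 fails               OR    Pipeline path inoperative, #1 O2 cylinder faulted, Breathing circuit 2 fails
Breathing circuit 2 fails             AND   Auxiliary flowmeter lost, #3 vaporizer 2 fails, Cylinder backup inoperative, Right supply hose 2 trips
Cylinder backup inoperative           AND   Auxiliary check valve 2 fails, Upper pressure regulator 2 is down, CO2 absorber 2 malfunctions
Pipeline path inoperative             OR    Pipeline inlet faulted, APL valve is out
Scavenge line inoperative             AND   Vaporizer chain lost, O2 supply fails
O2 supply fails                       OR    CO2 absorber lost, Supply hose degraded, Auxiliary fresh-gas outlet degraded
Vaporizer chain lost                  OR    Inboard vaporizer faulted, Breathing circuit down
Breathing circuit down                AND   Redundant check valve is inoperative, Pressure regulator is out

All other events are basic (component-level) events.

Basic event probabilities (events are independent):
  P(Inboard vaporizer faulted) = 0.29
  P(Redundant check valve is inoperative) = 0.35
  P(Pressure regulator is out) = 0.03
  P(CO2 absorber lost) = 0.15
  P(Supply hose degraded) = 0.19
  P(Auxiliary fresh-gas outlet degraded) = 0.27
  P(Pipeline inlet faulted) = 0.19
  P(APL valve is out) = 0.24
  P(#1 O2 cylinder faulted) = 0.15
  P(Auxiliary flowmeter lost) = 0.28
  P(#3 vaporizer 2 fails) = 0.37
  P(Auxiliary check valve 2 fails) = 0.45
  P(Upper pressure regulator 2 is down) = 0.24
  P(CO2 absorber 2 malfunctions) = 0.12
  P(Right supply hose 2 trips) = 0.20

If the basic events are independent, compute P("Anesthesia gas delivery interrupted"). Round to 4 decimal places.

P(Breathing circuit down) [AND] = 0.35 × 0.03 = 0.010500
P(Vaporizer chain lost) [OR] = 1 − (1−0.29) × (1−0.010500) = 0.297455
P(O2 supply fails) [OR] = 1 − (1−0.15) × (1−0.19) × (1−0.27) = 0.497395
P(Scavenge line inoperative) [AND] = 0.297455 × 0.497395 = 0.147953
P(Pipeline path inoperative) [OR] = 1 − (1−0.19) × (1−0.24) = 0.384400
P(Cylinder backup inoperative) [AND] = 0.45 × 0.24 × 0.12 = 0.012960
P(Breathing circuit 2 fails) [AND] = 0.28 × 0.37 × 0.012960 × 0.20 = 0.000269
P(Vaporizer chain 2 fails) [OR] = 1 − (1−0.384400) × (1−0.15) × (1−0.000269) = 0.476881
P(Anesthesia gas delivery interrupted) [OR] = 1 − (1−0.147953) × (1−0.476881) = 0.554278
Rounded to 4 decimal places: P(Anesthesia gas delivery interrupted) ≈ 0.5543.

0.5543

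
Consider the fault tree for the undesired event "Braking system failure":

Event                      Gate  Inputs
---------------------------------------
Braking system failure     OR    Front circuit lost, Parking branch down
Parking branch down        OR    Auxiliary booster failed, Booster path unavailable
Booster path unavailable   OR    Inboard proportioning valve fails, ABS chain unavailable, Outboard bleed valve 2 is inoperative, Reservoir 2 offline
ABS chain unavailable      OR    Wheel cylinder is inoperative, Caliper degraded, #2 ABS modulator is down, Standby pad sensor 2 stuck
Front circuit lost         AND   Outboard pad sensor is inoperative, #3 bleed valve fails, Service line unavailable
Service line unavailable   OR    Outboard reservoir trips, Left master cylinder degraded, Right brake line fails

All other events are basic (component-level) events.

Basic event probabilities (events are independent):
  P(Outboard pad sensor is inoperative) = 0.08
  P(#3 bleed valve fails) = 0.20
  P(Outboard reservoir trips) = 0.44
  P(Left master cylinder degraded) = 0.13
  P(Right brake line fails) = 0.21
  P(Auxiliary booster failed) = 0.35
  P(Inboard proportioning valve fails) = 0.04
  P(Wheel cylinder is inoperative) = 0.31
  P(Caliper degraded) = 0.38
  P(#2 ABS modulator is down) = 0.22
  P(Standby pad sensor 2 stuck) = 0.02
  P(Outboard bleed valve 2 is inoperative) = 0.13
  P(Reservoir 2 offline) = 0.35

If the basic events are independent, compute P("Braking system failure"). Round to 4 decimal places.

P(Service line unavailable) [OR] = 1 − (1−0.44) × (1−0.13) × (1−0.21) = 0.615112
P(Front circuit lost) [AND] = 0.08 × 0.20 × 0.615112 = 0.009842
P(ABS chain unavailable) [OR] = 1 − (1−0.31) × (1−0.38) × (1−0.22) × (1−0.02) = 0.672990
P(Booster path unavailable) [OR] = 1 − (1−0.04) × (1−0.672990) × (1−0.13) × (1−0.35) = 0.822473
P(Parking branch down) [OR] = 1 − (1−0.35) × (1−0.822473) = 0.884607
P(Braking system failure) [OR] = 1 − (1−0.009842) × (1−0.884607) = 0.885743
Rounded to 4 decimal places: P(Braking system failure) ≈ 0.8857.

0.8857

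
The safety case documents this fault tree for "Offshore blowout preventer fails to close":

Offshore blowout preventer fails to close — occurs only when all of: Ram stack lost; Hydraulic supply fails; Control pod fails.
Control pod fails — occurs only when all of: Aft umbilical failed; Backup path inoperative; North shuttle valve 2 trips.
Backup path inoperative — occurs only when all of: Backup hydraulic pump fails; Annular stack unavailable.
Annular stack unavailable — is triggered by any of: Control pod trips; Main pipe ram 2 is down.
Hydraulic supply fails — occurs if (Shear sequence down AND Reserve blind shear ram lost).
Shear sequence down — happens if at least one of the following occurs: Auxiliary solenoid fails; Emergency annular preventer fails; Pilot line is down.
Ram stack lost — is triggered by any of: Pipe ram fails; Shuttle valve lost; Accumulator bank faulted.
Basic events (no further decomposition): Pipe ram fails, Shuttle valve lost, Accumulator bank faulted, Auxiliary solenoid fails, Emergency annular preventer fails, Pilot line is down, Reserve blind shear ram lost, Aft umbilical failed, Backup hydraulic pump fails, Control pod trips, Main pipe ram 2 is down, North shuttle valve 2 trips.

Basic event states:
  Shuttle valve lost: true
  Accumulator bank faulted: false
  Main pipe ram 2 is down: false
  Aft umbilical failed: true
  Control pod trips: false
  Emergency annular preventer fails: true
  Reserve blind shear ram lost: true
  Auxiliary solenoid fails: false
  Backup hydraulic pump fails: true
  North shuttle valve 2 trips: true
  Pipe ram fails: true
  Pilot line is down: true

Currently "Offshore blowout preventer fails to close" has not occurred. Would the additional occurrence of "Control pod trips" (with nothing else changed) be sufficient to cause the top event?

Counterfactual: set "Control pod trips" to occurred.
Ram stack lost [OR]: Pipe ram fails=occurs, Shuttle valve lost=occurs, Accumulator bank faulted=not → at least one input occurs → occurs.
Shear sequence down [OR]: Auxiliary solenoid fails=not, Emergency annular preventer fails=occurs, Pilot line is down=occurs → at least one input occurs → occurs.
Hydraulic supply fails [AND]: Shear sequence down=occurs, Reserve blind shear ram lost=occurs → all inputs occur → occurs.
Annular stack unavailable [OR]: Control pod trips=occurs, Main pipe ram 2 is down=not → at least one input occurs → occurs.
Backup path inoperative [AND]: Backup hydraulic pump fails=occurs, Annular stack unavailable=occurs → all inputs occur → occurs.
Control pod fails [AND]: Aft umbilical failed=occurs, Backup path inoperative=occurs, North shuttle valve 2 trips=occurs → all inputs occur → occurs.
Offshore blowout preventer fails to close [AND]: Ram stack lost=occurs, Hydraulic supply fails=occurs, Control pod fails=occurs → all inputs occur → occurs.

Yes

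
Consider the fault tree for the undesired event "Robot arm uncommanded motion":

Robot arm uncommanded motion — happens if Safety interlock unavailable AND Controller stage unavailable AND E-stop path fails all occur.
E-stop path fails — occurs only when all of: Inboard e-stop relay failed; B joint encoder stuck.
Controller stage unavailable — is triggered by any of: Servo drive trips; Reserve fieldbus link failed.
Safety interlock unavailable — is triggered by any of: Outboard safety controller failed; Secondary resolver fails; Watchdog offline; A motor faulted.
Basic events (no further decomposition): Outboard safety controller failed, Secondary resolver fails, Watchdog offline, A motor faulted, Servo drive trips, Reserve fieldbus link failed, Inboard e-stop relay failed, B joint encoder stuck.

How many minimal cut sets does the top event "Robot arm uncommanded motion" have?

Safety interlock unavailable [OR]: union of children's cut sets → 4 cut set(s).
Controller stage unavailable [OR]: union of children's cut sets → 2 cut set(s).
E-stop path fails [AND]: one cut set from each child combined → 1 × 1 = 1 cut set(s).
Robot arm uncommanded motion [AND]: one cut set from each child combined → 4 × 2 × 1 = 8 cut set(s).
Minimal cut sets: {B joint encoder stuck, Inboard e-stop relay failed, Outboard safety controller failed, Servo drive trips}; {B joint encoder stuck, Inboard e-stop relay failed, Outboard safety controller failed, Reserve fieldbus link failed}; {B joint encoder stuck, Inboard e-stop relay failed, Secondary resolver fails, Servo drive trips}; {B joint encoder stuck, Inboard e-stop relay failed, Reserve fieldbus link failed, Secondary resolver fails}; {B joint encoder stuck, Inboard e-stop relay failed, Servo drive trips, Watchdog offline}; {B joint encoder stuck, Inboard e-stop relay failed, Reserve fieldbus link failed, Watchdog offline}; {A motor faulted, B joint encoder stuck, Inboard e-stop relay failed, Servo drive trips}; {A motor faulted, B joint encoder stuck, Inboard e-stop relay failed, Reserve fieldbus link failed}.

8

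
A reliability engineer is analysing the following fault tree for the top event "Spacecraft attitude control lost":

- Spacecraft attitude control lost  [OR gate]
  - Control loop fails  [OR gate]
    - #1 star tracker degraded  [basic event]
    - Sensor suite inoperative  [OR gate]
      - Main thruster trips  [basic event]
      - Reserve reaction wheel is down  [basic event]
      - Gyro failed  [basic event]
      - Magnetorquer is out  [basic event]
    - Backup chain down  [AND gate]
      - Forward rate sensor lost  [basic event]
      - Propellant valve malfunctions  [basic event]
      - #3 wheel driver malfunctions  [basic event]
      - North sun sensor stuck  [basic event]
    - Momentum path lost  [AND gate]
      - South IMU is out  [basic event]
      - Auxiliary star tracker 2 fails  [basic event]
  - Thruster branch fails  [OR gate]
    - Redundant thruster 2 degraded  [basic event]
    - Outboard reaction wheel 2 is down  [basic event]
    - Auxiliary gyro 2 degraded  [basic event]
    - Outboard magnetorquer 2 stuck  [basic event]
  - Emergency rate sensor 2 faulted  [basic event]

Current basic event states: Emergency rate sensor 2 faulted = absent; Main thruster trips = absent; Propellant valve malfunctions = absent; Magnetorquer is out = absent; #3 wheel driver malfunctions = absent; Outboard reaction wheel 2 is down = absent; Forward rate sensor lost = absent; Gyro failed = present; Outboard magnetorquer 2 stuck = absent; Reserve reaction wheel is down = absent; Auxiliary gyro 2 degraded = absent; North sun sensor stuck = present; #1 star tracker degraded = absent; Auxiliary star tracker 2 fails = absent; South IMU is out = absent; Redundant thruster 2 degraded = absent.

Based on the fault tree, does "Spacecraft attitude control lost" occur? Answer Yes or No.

Sensor suite inoperative [OR]: Main thruster trips=not, Reserve reaction wheel is down=not, Gyro failed=occurs, Magnetorquer is out=not → at least one input occurs → occurs.
Backup chain down [AND]: Forward rate sensor lost=not, Propellant valve malfunctions=not, #3 wheel driver malfunctions=not, North sun sensor stuck=occurs → not all inputs occur → does not occur.
Momentum path lost [AND]: South IMU is out=not, Auxiliary star tracker 2 fails=not → not all inputs occur → does not occur.
Control loop fails [OR]: #1 star tracker degraded=not, Sensor suite inoperative=occurs, Backup chain down=not, Momentum path lost=not → at least one input occurs → occurs.
Thruster branch fails [OR]: Redundant thruster 2 degraded=not, Outboard reaction wheel 2 is down=not, Auxiliary gyro 2 degraded=not, Outboard magnetorquer 2 stuck=not → no input occurs → does not occur.
Spacecraft attitude control lost [OR]: Control loop fails=occurs, Thruster branch fails=not, Emergency rate sensor 2 faulted=not → at least one input occurs → occurs.

Yes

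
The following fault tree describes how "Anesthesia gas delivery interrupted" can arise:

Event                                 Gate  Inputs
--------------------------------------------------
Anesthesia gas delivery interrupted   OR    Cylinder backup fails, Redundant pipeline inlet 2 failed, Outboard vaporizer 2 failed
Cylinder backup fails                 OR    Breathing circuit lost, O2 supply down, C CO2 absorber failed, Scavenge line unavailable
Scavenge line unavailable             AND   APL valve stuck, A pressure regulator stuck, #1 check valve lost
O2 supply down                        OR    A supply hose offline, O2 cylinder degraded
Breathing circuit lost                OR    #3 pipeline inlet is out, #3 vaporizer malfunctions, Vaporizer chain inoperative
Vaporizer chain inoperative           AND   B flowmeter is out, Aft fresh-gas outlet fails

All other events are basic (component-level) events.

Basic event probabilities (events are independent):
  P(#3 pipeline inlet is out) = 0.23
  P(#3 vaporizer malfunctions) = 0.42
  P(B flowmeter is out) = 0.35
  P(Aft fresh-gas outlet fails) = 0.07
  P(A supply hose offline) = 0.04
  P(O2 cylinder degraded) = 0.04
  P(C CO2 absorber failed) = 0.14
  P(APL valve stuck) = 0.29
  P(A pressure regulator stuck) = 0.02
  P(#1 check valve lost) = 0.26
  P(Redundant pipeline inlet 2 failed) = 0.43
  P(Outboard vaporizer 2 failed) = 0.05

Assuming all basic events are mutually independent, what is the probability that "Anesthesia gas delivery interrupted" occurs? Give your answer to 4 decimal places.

0.8133

P(Vaporizer chain inoperative) [AND] = 0.35 × 0.07 = 0.024500
P(Breathing circuit lost) [OR] = 1 − (1−0.23) × (1−0.42) × (1−0.024500) = 0.564342
P(O2 supply down) [OR] = 1 − (1−0.04) × (1−0.04) = 0.078400
P(Scavenge line unavailable) [AND] = 0.29 × 0.02 × 0.26 = 0.001508
P(Cylinder backup fails) [OR] = 1 − (1−0.564342) × (1−0.078400) × (1−0.14) × (1−0.001508) = 0.655229
P(Anesthesia gas delivery interrupted) [OR] = 1 − (1−0.655229) × (1−0.43) × (1−0.05) = 0.813307
Rounded to 4 decimal places: P(Anesthesia gas delivery interrupted) ≈ 0.8133.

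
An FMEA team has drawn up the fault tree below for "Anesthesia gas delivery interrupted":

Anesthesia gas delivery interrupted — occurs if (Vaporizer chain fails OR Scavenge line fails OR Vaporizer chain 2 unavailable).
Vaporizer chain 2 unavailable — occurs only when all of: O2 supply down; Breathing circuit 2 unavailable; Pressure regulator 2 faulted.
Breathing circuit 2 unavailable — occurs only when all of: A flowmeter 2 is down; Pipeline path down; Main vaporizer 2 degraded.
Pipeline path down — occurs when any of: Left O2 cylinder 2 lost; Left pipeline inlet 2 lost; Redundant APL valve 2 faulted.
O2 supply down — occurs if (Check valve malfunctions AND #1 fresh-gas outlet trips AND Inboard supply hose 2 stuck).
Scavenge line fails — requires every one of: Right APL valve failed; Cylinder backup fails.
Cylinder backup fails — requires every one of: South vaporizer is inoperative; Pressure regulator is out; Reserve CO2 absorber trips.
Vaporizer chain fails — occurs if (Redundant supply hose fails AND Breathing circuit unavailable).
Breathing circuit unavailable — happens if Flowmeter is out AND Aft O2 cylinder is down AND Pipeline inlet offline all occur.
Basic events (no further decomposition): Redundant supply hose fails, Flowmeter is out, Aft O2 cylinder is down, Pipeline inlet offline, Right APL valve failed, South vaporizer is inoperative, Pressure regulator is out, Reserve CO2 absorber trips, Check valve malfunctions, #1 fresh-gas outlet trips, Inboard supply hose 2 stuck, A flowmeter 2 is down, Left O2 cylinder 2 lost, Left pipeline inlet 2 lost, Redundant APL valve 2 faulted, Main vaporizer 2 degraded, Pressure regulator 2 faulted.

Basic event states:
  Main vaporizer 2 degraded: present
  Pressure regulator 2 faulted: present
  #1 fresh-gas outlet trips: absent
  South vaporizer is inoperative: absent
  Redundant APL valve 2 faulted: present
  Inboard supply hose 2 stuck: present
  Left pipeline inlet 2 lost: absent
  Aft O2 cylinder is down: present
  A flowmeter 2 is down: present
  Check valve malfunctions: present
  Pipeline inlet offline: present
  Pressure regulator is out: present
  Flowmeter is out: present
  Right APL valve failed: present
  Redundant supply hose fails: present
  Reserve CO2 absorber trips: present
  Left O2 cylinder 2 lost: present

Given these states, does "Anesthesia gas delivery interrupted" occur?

Yes

Breathing circuit unavailable [AND]: Flowmeter is out=occurs, Aft O2 cylinder is down=occurs, Pipeline inlet offline=occurs → all inputs occur → occurs.
Vaporizer chain fails [AND]: Redundant supply hose fails=occurs, Breathing circuit unavailable=occurs → all inputs occur → occurs.
Cylinder backup fails [AND]: South vaporizer is inoperative=not, Pressure regulator is out=occurs, Reserve CO2 absorber trips=occurs → not all inputs occur → does not occur.
Scavenge line fails [AND]: Right APL valve failed=occurs, Cylinder backup fails=not → not all inputs occur → does not occur.
O2 supply down [AND]: Check valve malfunctions=occurs, #1 fresh-gas outlet trips=not, Inboard supply hose 2 stuck=occurs → not all inputs occur → does not occur.
Pipeline path down [OR]: Left O2 cylinder 2 lost=occurs, Left pipeline inlet 2 lost=not, Redundant APL valve 2 faulted=occurs → at least one input occurs → occurs.
Breathing circuit 2 unavailable [AND]: A flowmeter 2 is down=occurs, Pipeline path down=occurs, Main vaporizer 2 degraded=occurs → all inputs occur → occurs.
Vaporizer chain 2 unavailable [AND]: O2 supply down=not, Breathing circuit 2 unavailable=occurs, Pressure regulator 2 faulted=occurs → not all inputs occur → does not occur.
Anesthesia gas delivery interrupted [OR]: Vaporizer chain fails=occurs, Scavenge line fails=not, Vaporizer chain 2 unavailable=not → at least one input occurs → occurs.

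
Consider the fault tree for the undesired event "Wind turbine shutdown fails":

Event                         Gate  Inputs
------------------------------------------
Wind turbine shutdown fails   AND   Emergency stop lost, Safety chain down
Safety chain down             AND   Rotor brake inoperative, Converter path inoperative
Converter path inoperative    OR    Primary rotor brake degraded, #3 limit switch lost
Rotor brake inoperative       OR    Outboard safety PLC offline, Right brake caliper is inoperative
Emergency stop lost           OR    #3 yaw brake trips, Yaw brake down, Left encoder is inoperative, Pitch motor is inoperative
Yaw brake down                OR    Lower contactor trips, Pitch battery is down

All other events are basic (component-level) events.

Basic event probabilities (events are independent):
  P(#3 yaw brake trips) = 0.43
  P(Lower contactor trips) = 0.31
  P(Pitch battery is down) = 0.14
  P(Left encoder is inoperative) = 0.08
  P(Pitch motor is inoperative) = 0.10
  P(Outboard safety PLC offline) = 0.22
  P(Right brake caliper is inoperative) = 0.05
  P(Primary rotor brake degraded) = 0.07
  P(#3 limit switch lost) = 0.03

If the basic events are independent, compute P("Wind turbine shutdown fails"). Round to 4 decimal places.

P(Yaw brake down) [OR] = 1 − (1−0.31) × (1−0.14) = 0.406600
P(Emergency stop lost) [OR] = 1 − (1−0.43) × (1−0.406600) × (1−0.08) × (1−0.10) = 0.719939
P(Rotor brake inoperative) [OR] = 1 − (1−0.22) × (1−0.05) = 0.259000
P(Converter path inoperative) [OR] = 1 − (1−0.07) × (1−0.03) = 0.097900
P(Safety chain down) [AND] = 0.259000 × 0.097900 = 0.025356
P(Wind turbine shutdown fails) [AND] = 0.719939 × 0.025356 = 0.018255
Rounded to 4 decimal places: P(Wind turbine shutdown fails) ≈ 0.0183.

0.0183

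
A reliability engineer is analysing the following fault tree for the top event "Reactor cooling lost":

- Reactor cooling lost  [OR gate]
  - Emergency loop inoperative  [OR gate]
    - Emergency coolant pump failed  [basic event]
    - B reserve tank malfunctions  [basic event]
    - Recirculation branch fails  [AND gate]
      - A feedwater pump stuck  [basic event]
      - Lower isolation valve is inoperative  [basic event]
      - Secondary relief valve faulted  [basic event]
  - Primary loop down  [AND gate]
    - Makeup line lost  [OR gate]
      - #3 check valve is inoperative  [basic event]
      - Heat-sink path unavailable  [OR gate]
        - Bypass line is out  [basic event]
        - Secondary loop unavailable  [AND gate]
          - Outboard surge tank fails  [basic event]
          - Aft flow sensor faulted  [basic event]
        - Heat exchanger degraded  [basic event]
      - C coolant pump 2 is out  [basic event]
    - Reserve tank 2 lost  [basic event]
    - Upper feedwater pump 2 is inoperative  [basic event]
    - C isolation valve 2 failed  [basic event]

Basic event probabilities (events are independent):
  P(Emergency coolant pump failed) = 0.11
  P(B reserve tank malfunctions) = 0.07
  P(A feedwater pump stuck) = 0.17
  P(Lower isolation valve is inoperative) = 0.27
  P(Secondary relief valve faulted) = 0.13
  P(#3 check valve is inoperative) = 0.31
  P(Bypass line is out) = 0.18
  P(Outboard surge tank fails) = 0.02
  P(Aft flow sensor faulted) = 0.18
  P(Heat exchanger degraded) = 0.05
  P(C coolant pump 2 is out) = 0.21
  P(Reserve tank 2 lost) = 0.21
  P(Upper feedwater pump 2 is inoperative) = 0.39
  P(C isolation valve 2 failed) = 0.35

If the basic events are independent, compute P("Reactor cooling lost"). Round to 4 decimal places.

0.1908

P(Recirculation branch fails) [AND] = 0.17 × 0.27 × 0.13 = 0.005967
P(Emergency loop inoperative) [OR] = 1 − (1−0.11) × (1−0.07) × (1−0.005967) = 0.177239
P(Secondary loop unavailable) [AND] = 0.02 × 0.18 = 0.003600
P(Heat-sink path unavailable) [OR] = 1 − (1−0.18) × (1−0.003600) × (1−0.05) = 0.223804
P(Makeup line lost) [OR] = 1 − (1−0.31) × (1−0.223804) × (1−0.21) = 0.576896
P(Primary loop down) [AND] = 0.576896 × 0.21 × 0.39 × 0.35 = 0.016537
P(Reactor cooling lost) [OR] = 1 − (1−0.177239) × (1−0.016537) = 0.190845
Rounded to 4 decimal places: P(Reactor cooling lost) ≈ 0.1908.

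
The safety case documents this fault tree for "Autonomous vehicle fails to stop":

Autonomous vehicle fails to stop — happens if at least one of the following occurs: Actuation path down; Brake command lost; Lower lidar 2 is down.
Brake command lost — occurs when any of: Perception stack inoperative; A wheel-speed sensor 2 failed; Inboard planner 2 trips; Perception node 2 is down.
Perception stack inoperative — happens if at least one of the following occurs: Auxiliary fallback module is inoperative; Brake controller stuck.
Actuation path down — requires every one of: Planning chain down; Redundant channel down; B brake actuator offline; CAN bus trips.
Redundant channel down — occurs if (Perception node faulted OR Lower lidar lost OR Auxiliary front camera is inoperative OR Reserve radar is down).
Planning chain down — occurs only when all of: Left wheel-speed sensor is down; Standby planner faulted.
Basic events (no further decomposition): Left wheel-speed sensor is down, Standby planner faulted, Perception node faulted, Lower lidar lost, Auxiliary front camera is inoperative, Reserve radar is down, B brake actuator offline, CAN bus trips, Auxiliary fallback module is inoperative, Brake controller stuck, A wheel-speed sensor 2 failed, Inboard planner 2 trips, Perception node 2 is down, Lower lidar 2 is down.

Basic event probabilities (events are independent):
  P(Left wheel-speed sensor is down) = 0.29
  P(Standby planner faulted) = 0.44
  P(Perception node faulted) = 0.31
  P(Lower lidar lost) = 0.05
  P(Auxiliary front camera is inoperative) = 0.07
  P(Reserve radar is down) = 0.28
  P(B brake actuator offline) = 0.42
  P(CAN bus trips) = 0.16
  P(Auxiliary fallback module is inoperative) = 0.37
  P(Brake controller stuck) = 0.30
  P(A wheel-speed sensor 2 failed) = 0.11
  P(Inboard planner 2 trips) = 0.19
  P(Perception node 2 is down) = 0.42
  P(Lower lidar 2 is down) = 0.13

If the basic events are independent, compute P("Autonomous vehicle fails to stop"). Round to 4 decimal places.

P(Planning chain down) [AND] = 0.29 × 0.44 = 0.127600
P(Redundant channel down) [OR] = 1 − (1−0.31) × (1−0.05) × (1−0.07) × (1−0.28) = 0.561077
P(Actuation path down) [AND] = 0.127600 × 0.561077 × 0.42 × 0.16 = 0.004811
P(Perception stack inoperative) [OR] = 1 − (1−0.37) × (1−0.30) = 0.559000
P(Brake command lost) [OR] = 1 − (1−0.559000) × (1−0.11) × (1−0.19) × (1−0.42) = 0.815608
P(Autonomous vehicle fails to stop) [OR] = 1 − (1−0.004811) × (1−0.815608) × (1−0.13) = 0.840351
Rounded to 4 decimal places: P(Autonomous vehicle fails to stop) ≈ 0.8404.

0.8404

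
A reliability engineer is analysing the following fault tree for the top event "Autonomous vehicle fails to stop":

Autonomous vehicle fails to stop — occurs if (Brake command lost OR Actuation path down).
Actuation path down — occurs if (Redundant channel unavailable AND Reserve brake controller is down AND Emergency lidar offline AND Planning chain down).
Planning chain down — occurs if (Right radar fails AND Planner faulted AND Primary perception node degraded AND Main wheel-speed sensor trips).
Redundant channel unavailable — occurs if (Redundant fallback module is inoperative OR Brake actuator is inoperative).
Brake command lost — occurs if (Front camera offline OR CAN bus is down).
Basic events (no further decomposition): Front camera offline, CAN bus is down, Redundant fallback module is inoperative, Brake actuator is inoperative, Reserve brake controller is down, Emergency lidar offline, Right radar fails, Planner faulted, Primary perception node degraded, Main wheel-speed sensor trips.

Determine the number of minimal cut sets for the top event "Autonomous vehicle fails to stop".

Brake command lost [OR]: union of children's cut sets → 2 cut set(s).
Redundant channel unavailable [OR]: union of children's cut sets → 2 cut set(s).
Planning chain down [AND]: one cut set from each child combined → 1 × 1 × 1 × 1 = 1 cut set(s).
Actuation path down [AND]: one cut set from each child combined → 2 × 1 × 1 × 1 = 2 cut set(s).
Autonomous vehicle fails to stop [OR]: union of children's cut sets → 4 cut set(s).
Minimal cut sets: {Front camera offline}; {CAN bus is down}; {Emergency lidar offline, Main wheel-speed sensor trips, Planner faulted, Primary perception node degraded, Redundant fallback module is inoperative, Reserve brake controller is down, Right radar fails}; {Brake actuator is inoperative, Emergency lidar offline, Main wheel-speed sensor trips, Planner faulted, Primary perception node degraded, Reserve brake controller is down, Right radar fails}.

4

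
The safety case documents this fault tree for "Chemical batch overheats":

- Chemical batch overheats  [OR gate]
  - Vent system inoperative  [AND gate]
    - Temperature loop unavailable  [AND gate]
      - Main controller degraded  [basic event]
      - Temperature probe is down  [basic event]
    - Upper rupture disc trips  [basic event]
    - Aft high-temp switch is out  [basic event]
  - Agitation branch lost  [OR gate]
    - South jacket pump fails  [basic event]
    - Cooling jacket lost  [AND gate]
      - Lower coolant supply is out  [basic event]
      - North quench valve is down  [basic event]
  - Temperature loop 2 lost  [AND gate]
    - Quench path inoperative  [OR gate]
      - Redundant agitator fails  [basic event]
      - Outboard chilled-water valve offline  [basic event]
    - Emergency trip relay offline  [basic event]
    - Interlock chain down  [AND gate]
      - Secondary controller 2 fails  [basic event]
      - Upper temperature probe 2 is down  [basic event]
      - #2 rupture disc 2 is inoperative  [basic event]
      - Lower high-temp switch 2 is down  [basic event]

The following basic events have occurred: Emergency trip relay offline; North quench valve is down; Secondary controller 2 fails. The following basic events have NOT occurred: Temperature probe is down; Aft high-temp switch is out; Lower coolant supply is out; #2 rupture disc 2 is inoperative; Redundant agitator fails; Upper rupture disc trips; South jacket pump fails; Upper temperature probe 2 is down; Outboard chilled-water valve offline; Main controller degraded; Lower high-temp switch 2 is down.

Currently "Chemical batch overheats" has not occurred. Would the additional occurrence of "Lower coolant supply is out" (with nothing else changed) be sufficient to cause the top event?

Yes

Counterfactual: set "Lower coolant supply is out" to occurred.
Temperature loop unavailable [AND]: Main controller degraded=not, Temperature probe is down=not → not all inputs occur → does not occur.
Vent system inoperative [AND]: Temperature loop unavailable=not, Upper rupture disc trips=not, Aft high-temp switch is out=not → not all inputs occur → does not occur.
Cooling jacket lost [AND]: Lower coolant supply is out=occurs, North quench valve is down=occurs → all inputs occur → occurs.
Agitation branch lost [OR]: South jacket pump fails=not, Cooling jacket lost=occurs → at least one input occurs → occurs.
Quench path inoperative [OR]: Redundant agitator fails=not, Outboard chilled-water valve offline=not → no input occurs → does not occur.
Interlock chain down [AND]: Secondary controller 2 fails=occurs, Upper temperature probe 2 is down=not, #2 rupture disc 2 is inoperative=not, Lower high-temp switch 2 is down=not → not all inputs occur → does not occur.
Temperature loop 2 lost [AND]: Quench path inoperative=not, Emergency trip relay offline=occurs, Interlock chain down=not → not all inputs occur → does not occur.
Chemical batch overheats [OR]: Vent system inoperative=not, Agitation branch lost=occurs, Temperature loop 2 lost=not → at least one input occurs → occurs.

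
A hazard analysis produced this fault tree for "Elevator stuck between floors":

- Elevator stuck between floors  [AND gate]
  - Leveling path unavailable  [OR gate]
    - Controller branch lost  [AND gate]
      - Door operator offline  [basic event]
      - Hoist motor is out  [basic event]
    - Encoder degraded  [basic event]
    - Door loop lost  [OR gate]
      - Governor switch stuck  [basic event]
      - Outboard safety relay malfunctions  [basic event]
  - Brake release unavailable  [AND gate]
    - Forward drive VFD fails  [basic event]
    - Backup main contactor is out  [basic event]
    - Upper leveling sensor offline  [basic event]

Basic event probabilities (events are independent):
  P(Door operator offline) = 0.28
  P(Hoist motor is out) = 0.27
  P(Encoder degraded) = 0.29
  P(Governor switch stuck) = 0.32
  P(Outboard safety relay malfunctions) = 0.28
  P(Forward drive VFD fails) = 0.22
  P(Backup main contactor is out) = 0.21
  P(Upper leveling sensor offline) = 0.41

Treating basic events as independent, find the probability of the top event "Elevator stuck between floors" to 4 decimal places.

P(Controller branch lost) [AND] = 0.28 × 0.27 = 0.075600
P(Door loop lost) [OR] = 1 − (1−0.32) × (1−0.28) = 0.510400
P(Leveling path unavailable) [OR] = 1 − (1−0.075600) × (1−0.29) × (1−0.510400) = 0.678664
P(Brake release unavailable) [AND] = 0.22 × 0.21 × 0.41 = 0.018942
P(Elevator stuck between floors) [AND] = 0.678664 × 0.018942 = 0.012855
Rounded to 4 decimal places: P(Elevator stuck between floors) ≈ 0.0129.

0.0129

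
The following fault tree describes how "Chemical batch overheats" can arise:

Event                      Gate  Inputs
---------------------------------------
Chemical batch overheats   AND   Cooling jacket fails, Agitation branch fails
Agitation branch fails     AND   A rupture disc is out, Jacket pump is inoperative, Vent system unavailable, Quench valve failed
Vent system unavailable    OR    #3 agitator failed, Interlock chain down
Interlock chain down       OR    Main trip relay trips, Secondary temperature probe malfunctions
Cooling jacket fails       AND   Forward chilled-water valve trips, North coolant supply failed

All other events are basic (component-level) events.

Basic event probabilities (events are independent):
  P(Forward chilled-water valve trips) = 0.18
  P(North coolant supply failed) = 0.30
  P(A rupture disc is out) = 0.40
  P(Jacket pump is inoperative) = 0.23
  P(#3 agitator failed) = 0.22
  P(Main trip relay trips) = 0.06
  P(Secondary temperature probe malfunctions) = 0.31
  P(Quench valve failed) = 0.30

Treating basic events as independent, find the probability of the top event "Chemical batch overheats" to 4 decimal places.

P(Cooling jacket fails) [AND] = 0.18 × 0.30 = 0.054000
P(Interlock chain down) [OR] = 1 − (1−0.06) × (1−0.31) = 0.351400
P(Vent system unavailable) [OR] = 1 − (1−0.22) × (1−0.351400) = 0.494092
P(Agitation branch fails) [AND] = 0.40 × 0.23 × 0.494092 × 0.30 = 0.013637
P(Chemical batch overheats) [AND] = 0.054000 × 0.013637 = 0.000736
Rounded to 4 decimal places: P(Chemical batch overheats) ≈ 0.0007.

0.0007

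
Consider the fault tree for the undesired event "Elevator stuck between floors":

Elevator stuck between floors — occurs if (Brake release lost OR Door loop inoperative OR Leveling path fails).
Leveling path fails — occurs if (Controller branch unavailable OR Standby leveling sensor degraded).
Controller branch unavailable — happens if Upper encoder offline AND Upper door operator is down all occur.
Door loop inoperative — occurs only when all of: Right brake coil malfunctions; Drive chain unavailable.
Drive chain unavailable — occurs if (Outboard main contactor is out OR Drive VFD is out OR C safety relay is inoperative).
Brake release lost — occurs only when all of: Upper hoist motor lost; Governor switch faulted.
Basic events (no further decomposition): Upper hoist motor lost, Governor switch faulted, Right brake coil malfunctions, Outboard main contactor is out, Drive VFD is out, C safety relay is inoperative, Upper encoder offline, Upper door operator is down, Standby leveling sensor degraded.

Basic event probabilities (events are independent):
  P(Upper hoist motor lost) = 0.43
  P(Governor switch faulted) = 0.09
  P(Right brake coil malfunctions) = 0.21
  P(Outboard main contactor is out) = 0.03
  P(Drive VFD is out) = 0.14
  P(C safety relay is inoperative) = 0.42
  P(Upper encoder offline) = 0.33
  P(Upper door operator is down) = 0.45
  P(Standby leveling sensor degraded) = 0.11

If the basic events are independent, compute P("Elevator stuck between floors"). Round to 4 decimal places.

0.3505

P(Brake release lost) [AND] = 0.43 × 0.09 = 0.038700
P(Drive chain unavailable) [OR] = 1 − (1−0.03) × (1−0.14) × (1−0.42) = 0.516164
P(Door loop inoperative) [AND] = 0.21 × 0.516164 = 0.108394
P(Controller branch unavailable) [AND] = 0.33 × 0.45 = 0.148500
P(Leveling path fails) [OR] = 1 − (1−0.148500) × (1−0.11) = 0.242165
P(Elevator stuck between floors) [OR] = 1 − (1−0.038700) × (1−0.108394) × (1−0.242165) = 0.350459
Rounded to 4 decimal places: P(Elevator stuck between floors) ≈ 0.3505.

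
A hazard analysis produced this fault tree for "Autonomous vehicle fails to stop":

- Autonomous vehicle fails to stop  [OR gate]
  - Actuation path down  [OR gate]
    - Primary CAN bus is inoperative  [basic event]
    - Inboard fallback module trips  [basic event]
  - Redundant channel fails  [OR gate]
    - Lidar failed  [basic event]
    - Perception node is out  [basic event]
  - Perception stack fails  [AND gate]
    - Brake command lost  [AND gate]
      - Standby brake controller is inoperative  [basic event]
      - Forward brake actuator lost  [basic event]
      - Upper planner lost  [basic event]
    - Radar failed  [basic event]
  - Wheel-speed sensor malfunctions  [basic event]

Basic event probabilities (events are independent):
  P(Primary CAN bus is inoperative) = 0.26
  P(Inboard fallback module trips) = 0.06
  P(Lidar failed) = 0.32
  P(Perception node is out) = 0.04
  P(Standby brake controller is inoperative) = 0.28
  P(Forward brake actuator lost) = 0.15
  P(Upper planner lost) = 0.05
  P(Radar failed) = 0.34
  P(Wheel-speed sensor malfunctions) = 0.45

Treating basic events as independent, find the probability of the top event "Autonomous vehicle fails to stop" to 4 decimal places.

P(Actuation path down) [OR] = 1 − (1−0.26) × (1−0.06) = 0.304400
P(Redundant channel fails) [OR] = 1 − (1−0.32) × (1−0.04) = 0.347200
P(Brake command lost) [AND] = 0.28 × 0.15 × 0.05 = 0.002100
P(Perception stack fails) [AND] = 0.002100 × 0.34 = 0.000714
P(Autonomous vehicle fails to stop) [OR] = 1 − (1−0.304400) × (1−0.347200) × (1−0.000714) × (1−0.45) = 0.750430
Rounded to 4 decimal places: P(Autonomous vehicle fails to stop) ≈ 0.7504.

0.7504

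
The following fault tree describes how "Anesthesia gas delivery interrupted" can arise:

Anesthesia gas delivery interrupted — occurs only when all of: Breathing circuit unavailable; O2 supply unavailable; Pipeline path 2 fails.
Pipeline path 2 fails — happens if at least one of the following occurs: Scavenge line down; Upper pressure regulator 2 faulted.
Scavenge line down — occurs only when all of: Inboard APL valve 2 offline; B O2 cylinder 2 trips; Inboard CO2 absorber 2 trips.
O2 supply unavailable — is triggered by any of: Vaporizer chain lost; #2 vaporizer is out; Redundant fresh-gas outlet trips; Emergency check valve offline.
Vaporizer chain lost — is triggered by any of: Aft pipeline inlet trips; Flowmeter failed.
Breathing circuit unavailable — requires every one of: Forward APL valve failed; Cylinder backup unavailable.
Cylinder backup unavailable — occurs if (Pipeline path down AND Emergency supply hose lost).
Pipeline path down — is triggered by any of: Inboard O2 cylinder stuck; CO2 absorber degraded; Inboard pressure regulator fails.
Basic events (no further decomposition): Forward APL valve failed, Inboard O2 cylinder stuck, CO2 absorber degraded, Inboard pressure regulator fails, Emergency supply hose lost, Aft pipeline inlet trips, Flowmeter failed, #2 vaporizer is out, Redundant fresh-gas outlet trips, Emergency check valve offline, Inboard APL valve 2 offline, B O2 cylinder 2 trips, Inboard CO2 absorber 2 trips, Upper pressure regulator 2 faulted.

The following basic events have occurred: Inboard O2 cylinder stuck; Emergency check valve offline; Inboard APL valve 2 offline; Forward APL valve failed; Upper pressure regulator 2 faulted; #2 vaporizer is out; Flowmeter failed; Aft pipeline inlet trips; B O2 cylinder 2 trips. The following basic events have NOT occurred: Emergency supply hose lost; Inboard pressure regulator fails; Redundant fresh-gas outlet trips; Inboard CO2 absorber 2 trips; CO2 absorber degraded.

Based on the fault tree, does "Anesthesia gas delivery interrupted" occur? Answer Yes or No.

Pipeline path down [OR]: Inboard O2 cylinder stuck=occurs, CO2 absorber degraded=not, Inboard pressure regulator fails=not → at least one input occurs → occurs.
Cylinder backup unavailable [AND]: Pipeline path down=occurs, Emergency supply hose lost=not → not all inputs occur → does not occur.
Breathing circuit unavailable [AND]: Forward APL valve failed=occurs, Cylinder backup unavailable=not → not all inputs occur → does not occur.
Vaporizer chain lost [OR]: Aft pipeline inlet trips=occurs, Flowmeter failed=occurs → at least one input occurs → occurs.
O2 supply unavailable [OR]: Vaporizer chain lost=occurs, #2 vaporizer is out=occurs, Redundant fresh-gas outlet trips=not, Emergency check valve offline=occurs → at least one input occurs → occurs.
Scavenge line down [AND]: Inboard APL valve 2 offline=occurs, B O2 cylinder 2 trips=occurs, Inboard CO2 absorber 2 trips=not → not all inputs occur → does not occur.
Pipeline path 2 fails [OR]: Scavenge line down=not, Upper pressure regulator 2 faulted=occurs → at least one input occurs → occurs.
Anesthesia gas delivery interrupted [AND]: Breathing circuit unavailable=not, O2 supply unavailable=occurs, Pipeline path 2 fails=occurs → not all inputs occur → does not occur.

No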